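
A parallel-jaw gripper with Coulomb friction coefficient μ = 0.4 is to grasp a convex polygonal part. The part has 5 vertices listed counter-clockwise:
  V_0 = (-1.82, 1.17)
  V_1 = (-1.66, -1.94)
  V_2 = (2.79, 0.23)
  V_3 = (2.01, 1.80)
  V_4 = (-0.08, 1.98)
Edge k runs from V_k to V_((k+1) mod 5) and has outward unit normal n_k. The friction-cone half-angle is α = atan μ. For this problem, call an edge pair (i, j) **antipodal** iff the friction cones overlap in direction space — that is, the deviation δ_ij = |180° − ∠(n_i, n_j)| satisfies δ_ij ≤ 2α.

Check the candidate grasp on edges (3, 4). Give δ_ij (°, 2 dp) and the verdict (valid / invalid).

α = atan 0.4 = 21.80°;  2α = 43.60°
edge 3: e_3 = (-2.09, +0.18);  n_3 = (+0.0858, +0.9963)
edge 4: e_4 = (-1.74, -0.81);  n_4 = (-0.4220, +0.9066)
∠(n_3, n_4) = 29.89°
δ = |180° − 29.89°| = 150.11°
150.11° > 2α = 43.60°  →  invalid

δ = 150.11°, invalid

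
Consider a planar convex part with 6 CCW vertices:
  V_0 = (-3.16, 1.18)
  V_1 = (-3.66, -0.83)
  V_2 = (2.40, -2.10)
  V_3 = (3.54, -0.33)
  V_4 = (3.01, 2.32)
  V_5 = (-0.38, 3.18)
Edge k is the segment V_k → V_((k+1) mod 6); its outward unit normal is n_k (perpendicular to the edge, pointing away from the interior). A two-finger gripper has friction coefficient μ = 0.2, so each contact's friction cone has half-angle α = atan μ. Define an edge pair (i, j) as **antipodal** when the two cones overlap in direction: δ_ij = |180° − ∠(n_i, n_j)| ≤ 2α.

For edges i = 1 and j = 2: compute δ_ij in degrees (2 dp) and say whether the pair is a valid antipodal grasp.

α = atan 0.2 = 11.31°;  2α = 22.62°
edge 1: e_1 = (+6.06, -1.27);  n_1 = (-0.2051, -0.9787)
edge 2: e_2 = (+1.14, +1.77);  n_2 = (+0.8407, -0.5415)
∠(n_1, n_2) = 69.05°
δ = |180° − 69.05°| = 110.95°
110.95° > 2α = 22.62°  →  invalid

δ = 110.95°, invalid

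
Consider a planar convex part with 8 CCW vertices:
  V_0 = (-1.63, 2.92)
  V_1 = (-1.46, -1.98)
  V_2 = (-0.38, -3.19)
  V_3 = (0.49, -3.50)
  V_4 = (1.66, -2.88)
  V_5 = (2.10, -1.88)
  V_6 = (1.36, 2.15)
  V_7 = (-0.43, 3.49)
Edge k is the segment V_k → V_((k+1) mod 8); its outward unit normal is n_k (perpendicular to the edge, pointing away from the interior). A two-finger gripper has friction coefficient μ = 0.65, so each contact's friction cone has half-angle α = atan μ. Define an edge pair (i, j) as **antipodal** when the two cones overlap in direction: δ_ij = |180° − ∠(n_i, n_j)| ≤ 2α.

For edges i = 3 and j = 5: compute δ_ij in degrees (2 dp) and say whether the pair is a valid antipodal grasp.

δ = 107.51°, invalid

α = atan 0.65 = 33.02°;  2α = 66.05°
edge 3: e_3 = (+1.17, +0.62);  n_3 = (+0.4682, -0.8836)
edge 5: e_5 = (-0.74, +4.03);  n_5 = (+0.9836, +0.1806)
∠(n_3, n_5) = 72.49°
δ = |180° − 72.49°| = 107.51°
107.51° > 2α = 66.05°  →  invalid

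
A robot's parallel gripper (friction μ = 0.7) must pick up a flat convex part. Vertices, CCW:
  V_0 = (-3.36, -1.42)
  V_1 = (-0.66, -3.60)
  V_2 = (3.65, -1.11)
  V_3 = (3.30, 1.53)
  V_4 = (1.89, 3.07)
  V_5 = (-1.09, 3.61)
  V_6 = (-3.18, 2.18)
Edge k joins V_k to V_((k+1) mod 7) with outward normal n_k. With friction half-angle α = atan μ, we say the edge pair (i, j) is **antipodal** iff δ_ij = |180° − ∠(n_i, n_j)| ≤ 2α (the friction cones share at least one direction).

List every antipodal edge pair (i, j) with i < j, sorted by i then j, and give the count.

α = atan 0.7 = 34.99°;  2α = 69.98°
n_0 = (-0.6282, -0.7780)
n_1 = (+0.5002, -0.8659)
n_2 = (+0.9913, +0.1314)
n_3 = (+0.7376, +0.6753)
n_4 = (+0.1783, +0.9840)
n_5 = (-0.5647, +0.8253)
n_6 = (-0.9988, +0.0499)
  (0,1): δ = 111.07°  ·
  (0,2): δ = 43.53°  ✓
  (0,3): δ = 8.61°  ✓
  (0,4): δ = 28.65°  ✓
  (0,5): δ = 73.30°  ·
  (0,6): δ = 126.06°  ·
  (1,2): δ = 112.46°  ·
  (1,3): δ = 77.54°  ·
  (1,4): δ = 40.29°  ✓
  (1,5): δ = 4.36°  ✓
  (1,6): δ = 57.12°  ✓
  (2,3): δ = 145.08°  ·
  (2,4): δ = 107.82°  ·
  (2,5): δ = 63.17°  ✓
  (2,6): δ = 10.41°  ✓
  (3,4): δ = 142.75°  ·
  (3,5): δ = 98.10°  ·
  (3,6): δ = 45.34°  ✓
  (4,5): δ = 135.35°  ·
  (4,6): δ = 82.59°  ·
  (5,6): δ = 127.24°  ·
antipodal pairs: 9

count = 9; pairs: (0,2), (0,3), (0,4), (1,4), (1,5), (1,6), (2,5), (2,6), (3,6)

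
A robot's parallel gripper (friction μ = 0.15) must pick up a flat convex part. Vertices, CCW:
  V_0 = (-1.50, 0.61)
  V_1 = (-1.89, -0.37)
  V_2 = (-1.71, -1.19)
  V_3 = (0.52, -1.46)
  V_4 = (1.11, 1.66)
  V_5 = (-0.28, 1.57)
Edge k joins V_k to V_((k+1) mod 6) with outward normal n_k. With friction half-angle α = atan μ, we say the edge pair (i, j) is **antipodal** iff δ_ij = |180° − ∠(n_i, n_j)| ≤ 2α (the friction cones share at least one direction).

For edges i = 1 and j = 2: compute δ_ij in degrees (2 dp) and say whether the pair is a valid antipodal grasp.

α = atan 0.15 = 8.53°;  2α = 17.06°
edge 1: e_1 = (+0.18, -0.82);  n_1 = (-0.9767, -0.2144)
edge 2: e_2 = (+2.23, -0.27);  n_2 = (-0.1202, -0.9927)
∠(n_1, n_2) = 70.72°
δ = |180° − 70.72°| = 109.28°
109.28° > 2α = 17.06°  →  invalid

δ = 109.28°, invalid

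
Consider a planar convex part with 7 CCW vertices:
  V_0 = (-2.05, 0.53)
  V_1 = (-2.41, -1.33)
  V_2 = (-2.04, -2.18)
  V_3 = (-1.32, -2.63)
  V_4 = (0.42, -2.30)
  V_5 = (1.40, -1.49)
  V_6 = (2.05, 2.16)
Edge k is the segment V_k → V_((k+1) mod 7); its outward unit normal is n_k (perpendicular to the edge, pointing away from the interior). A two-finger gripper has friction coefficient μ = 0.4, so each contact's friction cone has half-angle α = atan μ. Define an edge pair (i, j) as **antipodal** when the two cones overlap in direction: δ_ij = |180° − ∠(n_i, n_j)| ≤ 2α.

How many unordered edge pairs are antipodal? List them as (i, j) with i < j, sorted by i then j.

count = 5; pairs: (0,4), (0,5), (1,5), (3,6), (4,6)

α = atan 0.4 = 21.80°;  2α = 43.60°
n_0 = (-0.9818, +0.1900)
n_1 = (-0.9169, -0.3991)
n_2 = (-0.5300, -0.8480)
n_3 = (+0.1863, -0.9825)
n_4 = (+0.6371, -0.7708)
n_5 = (+0.9845, -0.1753)
n_6 = (-0.3694, +0.9293)
  (0,1): δ = 145.52°  ·
  (0,2): δ = 111.05°  ·
  (0,3): δ = 68.31°  ·
  (0,4): δ = 39.47°  ✓
  (0,5): δ = 0.86°  ✓
  (0,6): δ = 122.63°  ·
  (1,2): δ = 145.53°  ·
  (1,3): δ = 102.78°  ·
  (1,4): δ = 73.95°  ·
  (1,5): δ = 33.62°  ✓
  (1,6): δ = 88.16°  ·
  (2,3): δ = 137.26°  ·
  (2,4): δ = 108.42°  ·
  (2,5): δ = 68.09°  ·
  (2,6): δ = 53.69°  ·
  (3,4): δ = 151.16°  ·
  (3,5): δ = 110.84°  ·
  (3,6): δ = 10.94°  ✓
  (4,5): δ = 139.67°  ·
  (4,6): δ = 17.89°  ✓
  (5,6): δ = 58.22°  ·
antipodal pairs: 5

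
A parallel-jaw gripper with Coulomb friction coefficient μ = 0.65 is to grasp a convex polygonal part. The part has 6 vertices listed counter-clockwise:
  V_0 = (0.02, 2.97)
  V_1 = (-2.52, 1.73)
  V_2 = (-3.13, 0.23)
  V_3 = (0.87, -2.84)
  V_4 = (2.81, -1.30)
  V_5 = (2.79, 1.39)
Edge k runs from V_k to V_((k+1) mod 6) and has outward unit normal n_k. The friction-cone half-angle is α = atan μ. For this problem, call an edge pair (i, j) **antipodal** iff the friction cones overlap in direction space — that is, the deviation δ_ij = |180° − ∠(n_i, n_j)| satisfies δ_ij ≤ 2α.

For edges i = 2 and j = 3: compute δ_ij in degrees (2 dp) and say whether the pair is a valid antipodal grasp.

δ = 104.05°, invalid

α = atan 0.65 = 33.02°;  2α = 66.05°
edge 2: e_2 = (+4.00, -3.07);  n_2 = (-0.6088, -0.7933)
edge 3: e_3 = (+1.94, +1.54);  n_3 = (+0.6217, -0.7832)
∠(n_2, n_3) = 75.95°
δ = |180° − 75.95°| = 104.05°
104.05° > 2α = 66.05°  →  invalid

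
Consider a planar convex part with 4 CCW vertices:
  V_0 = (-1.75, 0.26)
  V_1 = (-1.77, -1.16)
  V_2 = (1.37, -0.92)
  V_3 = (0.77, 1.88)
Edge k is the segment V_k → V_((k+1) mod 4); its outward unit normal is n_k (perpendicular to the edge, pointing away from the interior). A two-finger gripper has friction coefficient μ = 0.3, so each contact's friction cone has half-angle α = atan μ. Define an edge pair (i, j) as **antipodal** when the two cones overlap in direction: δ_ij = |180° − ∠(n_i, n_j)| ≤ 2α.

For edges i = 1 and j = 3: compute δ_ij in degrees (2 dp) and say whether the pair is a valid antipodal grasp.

α = atan 0.3 = 16.70°;  2α = 33.40°
edge 1: e_1 = (+3.14, +0.24);  n_1 = (+0.0762, -0.9971)
edge 3: e_3 = (-2.52, -1.62);  n_3 = (-0.5408, +0.8412)
∠(n_1, n_3) = 151.64°
δ = |180° − 151.64°| = 28.36°
28.36° ≤ 2α = 33.40°  →  valid

δ = 28.36°, valid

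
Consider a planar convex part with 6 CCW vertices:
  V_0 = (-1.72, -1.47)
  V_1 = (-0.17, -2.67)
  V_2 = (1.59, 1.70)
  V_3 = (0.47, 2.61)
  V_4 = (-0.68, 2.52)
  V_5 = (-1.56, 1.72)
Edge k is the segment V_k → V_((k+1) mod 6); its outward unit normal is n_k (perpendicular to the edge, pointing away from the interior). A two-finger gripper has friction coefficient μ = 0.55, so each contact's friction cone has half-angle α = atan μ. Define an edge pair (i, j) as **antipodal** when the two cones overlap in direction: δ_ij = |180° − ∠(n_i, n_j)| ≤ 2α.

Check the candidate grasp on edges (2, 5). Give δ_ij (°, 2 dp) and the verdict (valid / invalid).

δ = 53.78°, valid

α = atan 0.55 = 28.81°;  2α = 57.62°
edge 2: e_2 = (-1.12, +0.91);  n_2 = (+0.6306, +0.7761)
edge 5: e_5 = (-0.16, -3.19);  n_5 = (-0.9987, +0.0501)
∠(n_2, n_5) = 126.22°
δ = |180° − 126.22°| = 53.78°
53.78° ≤ 2α = 57.62°  →  valid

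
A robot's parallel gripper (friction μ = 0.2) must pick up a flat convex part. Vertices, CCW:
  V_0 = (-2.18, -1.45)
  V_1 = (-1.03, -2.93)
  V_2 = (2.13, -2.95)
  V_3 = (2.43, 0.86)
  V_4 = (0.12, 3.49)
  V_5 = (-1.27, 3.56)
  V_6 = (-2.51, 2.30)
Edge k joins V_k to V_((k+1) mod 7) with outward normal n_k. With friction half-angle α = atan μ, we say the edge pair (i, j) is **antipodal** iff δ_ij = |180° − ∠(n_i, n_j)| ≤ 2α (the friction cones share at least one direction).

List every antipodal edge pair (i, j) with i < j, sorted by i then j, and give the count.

α = atan 0.2 = 11.31°;  2α = 22.62°
n_0 = (-0.7896, -0.6136)
n_1 = (-0.0063, -1.0000)
n_2 = (+0.9969, -0.0785)
n_3 = (+0.7513, +0.6599)
n_4 = (+0.0503, +0.9987)
n_5 = (-0.7127, +0.7014)
n_6 = (-0.9962, -0.0877)
  (0,1): δ = 128.21°  ·
  (0,2): δ = 42.35°  ·
  (0,3): δ = 3.45°  ✓
  (0,4): δ = 49.27°  ·
  (0,5): δ = 97.61°  ·
  (0,6): δ = 147.18°  ·
  (1,2): δ = 94.14°  ·
  (1,3): δ = 48.34°  ·
  (1,4): δ = 2.52°  ✓
  (1,5): δ = 45.82°  ·
  (1,6): δ = 95.39°  ·
  (2,3): δ = 134.20°  ·
  (2,4): δ = 88.38°  ·
  (2,5): δ = 40.04°  ·
  (2,6): δ = 9.53°  ✓
  (3,4): δ = 134.18°  ·
  (3,5): δ = 85.84°  ·
  (3,6): δ = 36.26°  ·
  (4,5): δ = 131.66°  ·
  (4,6): δ = 82.09°  ·
  (5,6): δ = 130.43°  ·
antipodal pairs: 3

count = 3; pairs: (0,3), (1,4), (2,6)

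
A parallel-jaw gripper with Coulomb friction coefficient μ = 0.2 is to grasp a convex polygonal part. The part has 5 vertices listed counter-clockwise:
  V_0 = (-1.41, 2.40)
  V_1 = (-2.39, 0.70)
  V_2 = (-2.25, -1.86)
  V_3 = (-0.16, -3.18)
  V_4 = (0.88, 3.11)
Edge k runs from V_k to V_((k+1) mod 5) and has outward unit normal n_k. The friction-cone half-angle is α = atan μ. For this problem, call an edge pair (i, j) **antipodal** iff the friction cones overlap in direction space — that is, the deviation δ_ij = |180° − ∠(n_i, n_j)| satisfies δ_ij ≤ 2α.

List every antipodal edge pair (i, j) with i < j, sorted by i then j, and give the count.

α = atan 0.2 = 11.31°;  2α = 22.62°
n_0 = (-0.8664, +0.4994)
n_1 = (-0.9985, -0.0546)
n_2 = (-0.5340, -0.8455)
n_3 = (+0.9866, -0.1631)
n_4 = (-0.2961, +0.9551)
  (0,1): δ = 146.91°  ·
  (0,2): δ = 92.31°  ·
  (0,3): δ = 20.57°  ✓
  (0,4): δ = 137.19°  ·
  (1,2): δ = 125.41°  ·
  (1,3): δ = 12.52°  ✓
  (1,4): δ = 104.10°  ·
  (2,3): δ = 67.11°  ·
  (2,4): δ = 49.50°  ·
  (3,4): δ = 63.39°  ·
antipodal pairs: 2

count = 2; pairs: (0,3), (1,3)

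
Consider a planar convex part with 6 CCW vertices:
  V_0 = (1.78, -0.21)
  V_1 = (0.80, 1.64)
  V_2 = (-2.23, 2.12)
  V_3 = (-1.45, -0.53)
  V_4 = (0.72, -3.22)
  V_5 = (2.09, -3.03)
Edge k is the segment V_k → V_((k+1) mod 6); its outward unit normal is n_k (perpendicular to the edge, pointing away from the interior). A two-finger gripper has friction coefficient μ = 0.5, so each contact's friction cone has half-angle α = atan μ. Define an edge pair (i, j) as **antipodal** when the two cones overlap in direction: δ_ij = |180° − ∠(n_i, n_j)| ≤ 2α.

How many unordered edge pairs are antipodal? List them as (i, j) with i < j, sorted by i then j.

count = 6; pairs: (0,2), (0,3), (1,3), (1,4), (2,5), (3,5)

α = atan 0.5 = 26.57°;  2α = 53.13°
n_0 = (+0.8837, +0.4681)
n_1 = (+0.1565, +0.9877)
n_2 = (-0.9593, -0.2824)
n_3 = (-0.7783, -0.6279)
n_4 = (+0.1374, -0.9905)
n_5 = (+0.9940, +0.1093)
  (0,1): δ = 126.91°  ·
  (0,2): δ = 11.51°  ✓
  (0,3): δ = 10.98°  ✓
  (0,4): δ = 69.98°  ·
  (0,5): δ = 158.36°  ·
  (1,2): δ = 64.60°  ·
  (1,3): δ = 42.11°  ✓
  (1,4): δ = 16.90°  ✓
  (1,5): δ = 105.28°  ·
  (2,3): δ = 157.51°  ·
  (2,4): δ = 98.51°  ·
  (2,5): δ = 10.13°  ✓
  (3,4): δ = 121.00°  ·
  (3,5): δ = 32.62°  ✓
  (4,5): δ = 91.62°  ·
antipodal pairs: 6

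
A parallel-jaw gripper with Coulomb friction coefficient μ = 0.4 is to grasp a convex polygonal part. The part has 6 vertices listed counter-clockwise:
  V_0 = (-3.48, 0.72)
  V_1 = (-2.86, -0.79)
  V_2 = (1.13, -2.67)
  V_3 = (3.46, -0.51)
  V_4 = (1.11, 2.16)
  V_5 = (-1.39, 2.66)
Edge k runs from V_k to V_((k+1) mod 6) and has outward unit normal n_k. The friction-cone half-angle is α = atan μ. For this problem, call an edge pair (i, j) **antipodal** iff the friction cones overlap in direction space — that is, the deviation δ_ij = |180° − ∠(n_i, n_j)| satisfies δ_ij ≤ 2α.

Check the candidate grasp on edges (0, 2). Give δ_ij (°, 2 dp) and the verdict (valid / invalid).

α = atan 0.4 = 21.80°;  2α = 43.60°
edge 0: e_0 = (+0.62, -1.51);  n_0 = (-0.9251, -0.3798)
edge 2: e_2 = (+2.33, +2.16);  n_2 = (+0.6798, -0.7334)
∠(n_0, n_2) = 110.51°
δ = |180° − 110.51°| = 69.49°
69.49° > 2α = 43.60°  →  invalid

δ = 69.49°, invalid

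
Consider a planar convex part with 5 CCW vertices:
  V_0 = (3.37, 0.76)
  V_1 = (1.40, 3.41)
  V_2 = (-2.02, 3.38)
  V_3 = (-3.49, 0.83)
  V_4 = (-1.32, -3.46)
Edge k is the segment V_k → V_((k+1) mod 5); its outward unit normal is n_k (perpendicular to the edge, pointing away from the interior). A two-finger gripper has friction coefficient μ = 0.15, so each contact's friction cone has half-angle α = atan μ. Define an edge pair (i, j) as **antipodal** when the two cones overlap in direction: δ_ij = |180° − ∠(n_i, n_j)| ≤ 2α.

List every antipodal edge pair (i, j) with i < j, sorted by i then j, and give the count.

count = 1; pairs: (0,3)

α = atan 0.15 = 8.53°;  2α = 17.06°
n_0 = (+0.8025, +0.5966)
n_1 = (-0.0088, +1.0000)
n_2 = (-0.8664, +0.4994)
n_3 = (-0.8923, -0.4514)
n_4 = (+0.6689, -0.7434)
  (0,1): δ = 126.12°  ·
  (0,2): δ = 66.59°  ·
  (0,3): δ = 9.80°  ✓
  (0,4): δ = 95.35°  ·
  (1,2): δ = 120.46°  ·
  (1,3): δ = 63.67°  ·
  (1,4): δ = 41.48°  ·
  (2,3): δ = 123.21°  ·
  (2,4): δ = 18.06°  ·
  (3,4): δ = 74.85°  ·
antipodal pairs: 1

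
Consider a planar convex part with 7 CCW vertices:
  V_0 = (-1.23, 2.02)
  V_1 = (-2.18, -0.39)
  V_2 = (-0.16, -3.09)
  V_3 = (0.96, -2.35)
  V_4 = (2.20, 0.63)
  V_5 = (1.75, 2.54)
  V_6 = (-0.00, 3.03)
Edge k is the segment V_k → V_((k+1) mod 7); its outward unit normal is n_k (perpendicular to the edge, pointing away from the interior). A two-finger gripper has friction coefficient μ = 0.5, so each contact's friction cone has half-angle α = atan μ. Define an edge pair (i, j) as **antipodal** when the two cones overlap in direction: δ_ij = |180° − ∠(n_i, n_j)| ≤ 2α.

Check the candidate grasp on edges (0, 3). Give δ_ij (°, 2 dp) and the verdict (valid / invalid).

α = atan 0.5 = 26.57°;  2α = 53.13°
edge 0: e_0 = (-0.95, -2.41);  n_0 = (-0.9303, +0.3667)
edge 3: e_3 = (+1.24, +2.98);  n_3 = (+0.9233, -0.3842)
∠(n_0, n_3) = 178.92°
δ = |180° − 178.92°| = 1.08°
1.08° ≤ 2α = 53.13°  →  valid

δ = 1.08°, valid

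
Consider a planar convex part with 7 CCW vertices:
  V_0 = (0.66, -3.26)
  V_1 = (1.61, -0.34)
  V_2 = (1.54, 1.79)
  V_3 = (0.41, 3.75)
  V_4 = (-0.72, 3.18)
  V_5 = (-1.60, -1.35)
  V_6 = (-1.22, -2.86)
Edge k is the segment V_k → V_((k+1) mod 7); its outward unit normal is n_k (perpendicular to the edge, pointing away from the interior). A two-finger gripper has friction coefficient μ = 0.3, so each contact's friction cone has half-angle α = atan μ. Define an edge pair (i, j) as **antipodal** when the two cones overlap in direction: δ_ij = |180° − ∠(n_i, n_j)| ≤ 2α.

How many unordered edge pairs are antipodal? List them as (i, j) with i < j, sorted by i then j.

count = 5; pairs: (0,4), (0,5), (1,4), (1,5), (2,5)

α = atan 0.3 = 16.70°;  2α = 33.40°
n_0 = (+0.9509, -0.3094)
n_1 = (+0.9995, +0.0328)
n_2 = (+0.8663, +0.4995)
n_3 = (-0.4504, +0.8928)
n_4 = (-0.9816, +0.1907)
n_5 = (-0.9698, -0.2440)
n_6 = (-0.2081, -0.9781)
  (0,1): δ = 160.10°  ·
  (0,2): δ = 132.01°  ·
  (0,3): δ = 45.21°  ·
  (0,4): δ = 7.03°  ✓
  (0,5): δ = 32.15°  ✓
  (0,6): δ = 96.01°  ·
  (1,2): δ = 151.92°  ·
  (1,3): δ = 65.11°  ·
  (1,4): δ = 12.88°  ✓
  (1,5): δ = 12.24°  ✓
  (1,6): δ = 76.11°  ·
  (2,3): δ = 93.20°  ·
  (2,4): δ = 40.96°  ·
  (2,5): δ = 15.84°  ✓
  (2,6): δ = 48.02°  ·
  (3,4): δ = 127.76°  ·
  (3,5): δ = 102.64°  ·
  (3,6): δ = 38.78°  ·
  (4,5): δ = 154.88°  ·
  (4,6): δ = 91.02°  ·
  (5,6): δ = 116.14°  ·
antipodal pairs: 5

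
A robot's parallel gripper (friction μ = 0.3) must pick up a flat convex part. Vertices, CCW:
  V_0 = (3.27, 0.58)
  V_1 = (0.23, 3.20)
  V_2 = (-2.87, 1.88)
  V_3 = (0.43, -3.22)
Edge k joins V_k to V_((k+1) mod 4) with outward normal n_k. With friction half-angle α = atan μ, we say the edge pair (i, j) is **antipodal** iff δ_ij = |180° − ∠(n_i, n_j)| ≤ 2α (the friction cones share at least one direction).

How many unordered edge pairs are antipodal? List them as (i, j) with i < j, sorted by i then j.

count = 2; pairs: (0,2), (1,3)

α = atan 0.3 = 16.70°;  2α = 33.40°
n_0 = (+0.6528, +0.7575)
n_1 = (-0.3918, +0.9201)
n_2 = (-0.8396, -0.5433)
n_3 = (+0.8010, -0.5987)
  (0,1): δ = 116.18°  ·
  (0,2): δ = 16.34°  ✓
  (0,3): δ = 93.98°  ·
  (1,2): δ = 80.16°  ·
  (1,3): δ = 30.16°  ✓
  (2,3): δ = 69.68°  ·
antipodal pairs: 2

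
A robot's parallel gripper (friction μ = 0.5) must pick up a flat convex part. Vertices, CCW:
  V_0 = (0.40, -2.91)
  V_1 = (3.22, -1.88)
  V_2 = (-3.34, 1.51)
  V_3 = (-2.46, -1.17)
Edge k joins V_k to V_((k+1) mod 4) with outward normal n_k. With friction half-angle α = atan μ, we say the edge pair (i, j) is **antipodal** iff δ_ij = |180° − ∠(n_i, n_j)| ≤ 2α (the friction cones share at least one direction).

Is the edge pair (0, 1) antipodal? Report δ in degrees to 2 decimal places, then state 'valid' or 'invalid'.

α = atan 0.5 = 26.57°;  2α = 53.13°
edge 0: e_0 = (+2.82, +1.03);  n_0 = (+0.3431, -0.9393)
edge 1: e_1 = (-6.56, +3.39);  n_1 = (+0.4591, +0.8884)
∠(n_0, n_1) = 132.61°
δ = |180° − 132.61°| = 47.39°
47.39° ≤ 2α = 53.13°  →  valid

δ = 47.39°, valid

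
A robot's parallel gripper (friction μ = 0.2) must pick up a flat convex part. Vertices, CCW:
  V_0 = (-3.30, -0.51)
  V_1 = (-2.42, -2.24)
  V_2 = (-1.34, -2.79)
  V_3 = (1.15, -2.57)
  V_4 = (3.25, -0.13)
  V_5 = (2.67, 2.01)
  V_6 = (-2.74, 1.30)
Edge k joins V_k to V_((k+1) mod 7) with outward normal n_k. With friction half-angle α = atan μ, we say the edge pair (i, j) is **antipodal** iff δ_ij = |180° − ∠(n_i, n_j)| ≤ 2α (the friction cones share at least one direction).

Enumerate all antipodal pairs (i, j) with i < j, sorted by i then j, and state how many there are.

count = 2; pairs: (0,4), (2,5)

α = atan 0.2 = 11.31°;  2α = 22.62°
n_0 = (-0.8913, -0.4534)
n_1 = (-0.4538, -0.8911)
n_2 = (+0.0880, -0.9961)
n_3 = (+0.7579, -0.6523)
n_4 = (+0.9652, +0.2616)
n_5 = (-0.1301, +0.9915)
n_6 = (-0.9553, +0.2956)
  (0,1): δ = 143.95°  ·
  (0,2): δ = 111.91°  ·
  (0,3): δ = 67.68°  ·
  (0,4): δ = 11.80°  ✓
  (0,5): δ = 70.52°  ·
  (0,6): δ = 135.85°  ·
  (1,2): δ = 147.96°  ·
  (1,3): δ = 103.73°  ·
  (1,4): δ = 47.85°  ·
  (1,5): δ = 34.46°  ·
  (1,6): δ = 99.80°  ·
  (2,3): δ = 135.77°  ·
  (2,4): δ = 79.88°  ·
  (2,5): δ = 2.43°  ✓
  (2,6): δ = 67.76°  ·
  (3,4): δ = 124.12°  ·
  (3,5): δ = 41.81°  ·
  (3,6): δ = 23.53°  ·
  (4,5): δ = 97.69°  ·
  (4,6): δ = 32.36°  ·
  (5,6): δ = 114.67°  ·
antipodal pairs: 2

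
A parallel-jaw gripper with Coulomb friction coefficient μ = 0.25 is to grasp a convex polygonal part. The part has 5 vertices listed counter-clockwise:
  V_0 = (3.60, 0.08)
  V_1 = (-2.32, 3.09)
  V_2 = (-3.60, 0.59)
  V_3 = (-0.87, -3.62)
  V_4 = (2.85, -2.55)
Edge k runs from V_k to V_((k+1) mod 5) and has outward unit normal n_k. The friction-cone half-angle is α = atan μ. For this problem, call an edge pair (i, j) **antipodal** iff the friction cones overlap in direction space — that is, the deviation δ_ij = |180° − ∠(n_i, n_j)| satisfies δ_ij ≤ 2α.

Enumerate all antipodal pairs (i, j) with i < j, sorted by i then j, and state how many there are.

count = 1; pairs: (1,4)

α = atan 0.25 = 14.04°;  2α = 28.07°
n_0 = (+0.4532, +0.8914)
n_1 = (-0.8901, +0.4557)
n_2 = (-0.8390, -0.5441)
n_3 = (+0.2764, -0.9610)
n_4 = (+0.9617, -0.2742)
  (0,1): δ = 90.16°  ·
  (0,2): δ = 30.09°  ·
  (0,3): δ = 43.00°  ·
  (0,4): δ = 101.03°  ·
  (1,2): δ = 119.93°  ·
  (1,3): δ = 46.84°  ·
  (1,4): δ = 11.20°  ✓
  (2,3): δ = 106.91°  ·
  (2,4): δ = 48.88°  ·
  (3,4): δ = 121.96°  ·
antipodal pairs: 1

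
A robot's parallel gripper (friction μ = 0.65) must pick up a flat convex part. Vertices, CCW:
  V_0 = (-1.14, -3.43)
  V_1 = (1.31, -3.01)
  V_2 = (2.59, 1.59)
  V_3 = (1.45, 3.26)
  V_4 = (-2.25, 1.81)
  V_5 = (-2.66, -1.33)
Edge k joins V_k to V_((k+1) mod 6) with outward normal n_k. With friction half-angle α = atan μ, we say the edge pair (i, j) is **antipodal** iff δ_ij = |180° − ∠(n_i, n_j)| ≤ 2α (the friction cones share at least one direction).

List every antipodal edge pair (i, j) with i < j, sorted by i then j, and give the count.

count = 7; pairs: (0,2), (0,3), (1,3), (1,4), (1,5), (2,4), (2,5)

α = atan 0.65 = 33.02°;  2α = 66.05°
n_0 = (+0.1690, -0.9856)
n_1 = (+0.9634, -0.2681)
n_2 = (+0.8259, +0.5638)
n_3 = (-0.3649, +0.9311)
n_4 = (-0.9916, +0.1295)
n_5 = (-0.8101, -0.5863)
  (0,1): δ = 115.28°  ·
  (0,2): δ = 65.41°  ✓
  (0,3): δ = 11.67°  ✓
  (0,4): δ = 72.83°  ·
  (0,5): δ = 116.17°  ·
  (1,2): δ = 130.13°  ·
  (1,3): δ = 53.05°  ✓
  (1,4): δ = 8.11°  ✓
  (1,5): δ = 51.45°  ✓
  (2,3): δ = 102.92°  ·
  (2,4): δ = 41.76°  ✓
  (2,5): δ = 1.58°  ✓
  (3,4): δ = 118.84°  ·
  (3,5): δ = 75.50°  ·
  (4,5): δ = 136.66°  ·
antipodal pairs: 7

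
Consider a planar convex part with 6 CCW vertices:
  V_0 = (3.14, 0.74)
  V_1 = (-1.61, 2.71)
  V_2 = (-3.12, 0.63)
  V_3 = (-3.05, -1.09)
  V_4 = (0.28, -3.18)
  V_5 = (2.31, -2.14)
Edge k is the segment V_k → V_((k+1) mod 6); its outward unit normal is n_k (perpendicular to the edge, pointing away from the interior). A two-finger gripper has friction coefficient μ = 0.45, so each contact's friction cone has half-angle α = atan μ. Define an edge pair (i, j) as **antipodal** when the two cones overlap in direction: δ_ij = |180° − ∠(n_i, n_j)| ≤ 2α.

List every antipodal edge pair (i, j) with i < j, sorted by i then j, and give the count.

α = atan 0.45 = 24.23°;  2α = 48.46°
n_0 = (+0.3831, +0.9237)
n_1 = (-0.8092, +0.5875)
n_2 = (-0.9992, -0.0407)
n_3 = (-0.5316, -0.8470)
n_4 = (+0.4560, -0.8900)
n_5 = (+0.9609, -0.2769)
  (0,1): δ = 103.45°  ·
  (0,2): δ = 65.14°  ·
  (0,3): δ = 9.59°  ✓
  (0,4): δ = 49.65°  ·
  (0,5): δ = 96.45°  ·
  (1,2): δ = 141.69°  ·
  (1,3): δ = 86.14°  ·
  (1,4): δ = 26.90°  ✓
  (1,5): δ = 19.90°  ✓
  (2,3): δ = 124.44°  ·
  (2,4): δ = 65.20°  ·
  (2,5): δ = 18.41°  ✓
  (3,4): δ = 120.76°  ·
  (3,5): δ = 73.96°  ·
  (4,5): δ = 133.20°  ·
antipodal pairs: 4

count = 4; pairs: (0,3), (1,4), (1,5), (2,5)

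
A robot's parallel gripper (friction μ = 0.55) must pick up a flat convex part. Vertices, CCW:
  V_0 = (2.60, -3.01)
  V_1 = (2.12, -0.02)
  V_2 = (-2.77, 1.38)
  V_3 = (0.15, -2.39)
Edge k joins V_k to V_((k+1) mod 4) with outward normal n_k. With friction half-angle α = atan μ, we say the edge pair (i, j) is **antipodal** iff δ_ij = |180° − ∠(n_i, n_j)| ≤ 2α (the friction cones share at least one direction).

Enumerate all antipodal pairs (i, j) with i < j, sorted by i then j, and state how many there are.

count = 3; pairs: (0,2), (1,2), (1,3)

α = atan 0.55 = 28.81°;  2α = 57.62°
n_0 = (+0.9874, +0.1585)
n_1 = (+0.2752, +0.9614)
n_2 = (-0.7906, -0.6123)
n_3 = (-0.2453, -0.9694)
  (0,1): δ = 115.10°  ·
  (0,2): δ = 28.64°  ✓
  (0,3): δ = 66.68°  ·
  (1,2): δ = 36.26°  ✓
  (1,3): δ = 1.78°  ✓
  (2,3): δ = 141.96°  ·
antipodal pairs: 3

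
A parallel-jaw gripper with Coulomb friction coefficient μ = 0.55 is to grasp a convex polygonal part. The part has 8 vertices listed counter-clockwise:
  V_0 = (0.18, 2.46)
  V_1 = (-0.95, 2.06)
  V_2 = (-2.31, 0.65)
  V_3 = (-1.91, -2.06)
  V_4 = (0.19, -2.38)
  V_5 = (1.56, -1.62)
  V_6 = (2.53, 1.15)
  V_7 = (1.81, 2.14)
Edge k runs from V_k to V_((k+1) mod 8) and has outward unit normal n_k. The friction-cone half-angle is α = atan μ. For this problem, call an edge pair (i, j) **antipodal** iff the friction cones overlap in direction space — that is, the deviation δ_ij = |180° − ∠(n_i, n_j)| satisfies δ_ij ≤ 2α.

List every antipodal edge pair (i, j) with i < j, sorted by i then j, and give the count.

α = atan 0.55 = 28.81°;  2α = 57.62°
n_0 = (-0.3337, +0.9427)
n_1 = (-0.7198, +0.6942)
n_2 = (-0.9893, -0.1460)
n_3 = (-0.1506, -0.9886)
n_4 = (+0.4851, -0.8745)
n_5 = (+0.9438, -0.3305)
n_6 = (+0.8087, +0.5882)
n_7 = (+0.1926, +0.9813)
  (0,1): δ = 153.46°  ·
  (0,2): δ = 101.10°  ·
  (0,3): δ = 28.16°  ✓
  (0,4): δ = 9.53°  ✓
  (0,5): δ = 51.21°  ✓
  (0,6): δ = 106.53°  ·
  (0,7): δ = 149.40°  ·
  (1,2): δ = 127.64°  ·
  (1,3): δ = 54.70°  ✓
  (1,4): δ = 17.02°  ✓
  (1,5): δ = 24.67°  ✓
  (1,6): δ = 79.99°  ·
  (1,7): δ = 122.86°  ·
  (2,3): δ = 107.06°  ·
  (2,4): δ = 69.38°  ·
  (2,5): δ = 27.70°  ✓
  (2,6): δ = 27.63°  ✓
  (2,7): δ = 70.50°  ·
  (3,4): δ = 142.32°  ·
  (3,5): δ = 100.64°  ·
  (3,6): δ = 45.31°  ✓
  (3,7): δ = 2.44°  ✓
  (4,5): δ = 138.32°  ·
  (4,6): δ = 82.99°  ·
  (4,7): δ = 40.13°  ✓
  (5,6): δ = 124.67°  ·
  (5,7): δ = 81.81°  ·
  (6,7): δ = 137.13°  ·
antipodal pairs: 11

count = 11; pairs: (0,3), (0,4), (0,5), (1,3), (1,4), (1,5), (2,5), (2,6), (3,6), (3,7), (4,7)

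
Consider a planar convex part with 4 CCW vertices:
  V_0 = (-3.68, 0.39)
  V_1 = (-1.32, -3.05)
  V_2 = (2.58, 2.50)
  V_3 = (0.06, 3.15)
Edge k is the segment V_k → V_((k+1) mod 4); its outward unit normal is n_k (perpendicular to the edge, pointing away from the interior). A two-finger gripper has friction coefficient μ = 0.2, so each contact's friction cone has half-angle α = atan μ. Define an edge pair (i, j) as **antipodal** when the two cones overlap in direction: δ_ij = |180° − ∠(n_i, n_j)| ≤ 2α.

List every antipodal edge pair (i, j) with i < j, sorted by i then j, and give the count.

count = 1; pairs: (1,3)

α = atan 0.2 = 11.31°;  2α = 22.62°
n_0 = (-0.8246, -0.5657)
n_1 = (+0.8182, -0.5749)
n_2 = (+0.2498, +0.9683)
n_3 = (-0.5938, +0.8046)
  (0,1): δ = 69.55°  ·
  (0,2): δ = 41.08°  ·
  (0,3): δ = 91.97°  ·
  (1,2): δ = 69.37°  ·
  (1,3): δ = 18.48°  ✓
  (2,3): δ = 129.11°  ·
antipodal pairs: 1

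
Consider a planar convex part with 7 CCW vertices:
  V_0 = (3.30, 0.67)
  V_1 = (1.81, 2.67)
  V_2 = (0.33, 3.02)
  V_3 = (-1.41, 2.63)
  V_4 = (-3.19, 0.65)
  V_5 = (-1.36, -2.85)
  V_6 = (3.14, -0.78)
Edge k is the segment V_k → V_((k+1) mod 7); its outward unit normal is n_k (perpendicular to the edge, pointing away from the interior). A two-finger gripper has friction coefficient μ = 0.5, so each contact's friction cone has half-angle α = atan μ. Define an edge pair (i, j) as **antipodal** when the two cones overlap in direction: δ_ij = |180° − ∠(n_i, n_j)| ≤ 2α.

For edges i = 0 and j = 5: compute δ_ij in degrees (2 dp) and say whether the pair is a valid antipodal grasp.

α = atan 0.5 = 26.57°;  2α = 53.13°
edge 0: e_0 = (-1.49, +2.00);  n_0 = (+0.8019, +0.5974)
edge 5: e_5 = (+4.50, +2.07);  n_5 = (+0.4179, -0.9085)
∠(n_0, n_5) = 101.98°
δ = |180° − 101.98°| = 78.02°
78.02° > 2α = 53.13°  →  invalid

δ = 78.02°, invalid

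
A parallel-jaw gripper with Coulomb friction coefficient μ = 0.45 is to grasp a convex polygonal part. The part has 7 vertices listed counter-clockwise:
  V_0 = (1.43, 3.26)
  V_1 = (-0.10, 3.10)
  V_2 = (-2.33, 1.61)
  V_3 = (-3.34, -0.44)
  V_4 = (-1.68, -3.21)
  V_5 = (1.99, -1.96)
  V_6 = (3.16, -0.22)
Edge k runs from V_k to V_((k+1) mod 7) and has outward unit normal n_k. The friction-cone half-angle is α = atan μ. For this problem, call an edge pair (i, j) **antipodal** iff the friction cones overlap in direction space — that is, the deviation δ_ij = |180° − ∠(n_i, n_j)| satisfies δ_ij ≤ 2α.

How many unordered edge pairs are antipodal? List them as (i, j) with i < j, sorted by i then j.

α = atan 0.45 = 24.23°;  2α = 48.46°
n_0 = (-0.1040, +0.9946)
n_1 = (-0.5556, +0.8315)
n_2 = (-0.8970, +0.4420)
n_3 = (-0.8578, -0.5140)
n_4 = (+0.3224, -0.9466)
n_5 = (+0.8298, -0.5580)
n_6 = (+0.8955, +0.4452)
  (0,1): δ = 152.22°  ·
  (0,2): δ = 122.20°  ·
  (0,3): δ = 65.04°  ·
  (0,4): δ = 12.84°  ✓
  (0,5): δ = 50.11°  ·
  (0,6): δ = 110.46°  ·
  (1,2): δ = 149.98°  ·
  (1,3): δ = 92.82°  ·
  (1,4): δ = 14.94°  ✓
  (1,5): δ = 22.33°  ✓
  (1,6): δ = 82.68°  ·
  (2,3): δ = 122.84°  ·
  (2,4): δ = 44.96°  ✓
  (2,5): δ = 7.69°  ✓
  (2,6): δ = 52.66°  ·
  (3,4): δ = 102.12°  ·
  (3,5): δ = 64.85°  ·
  (3,6): δ = 4.50°  ✓
  (4,5): δ = 142.73°  ·
  (4,6): δ = 82.38°  ·
  (5,6): δ = 119.65°  ·
antipodal pairs: 6

count = 6; pairs: (0,4), (1,4), (1,5), (2,4), (2,5), (3,6)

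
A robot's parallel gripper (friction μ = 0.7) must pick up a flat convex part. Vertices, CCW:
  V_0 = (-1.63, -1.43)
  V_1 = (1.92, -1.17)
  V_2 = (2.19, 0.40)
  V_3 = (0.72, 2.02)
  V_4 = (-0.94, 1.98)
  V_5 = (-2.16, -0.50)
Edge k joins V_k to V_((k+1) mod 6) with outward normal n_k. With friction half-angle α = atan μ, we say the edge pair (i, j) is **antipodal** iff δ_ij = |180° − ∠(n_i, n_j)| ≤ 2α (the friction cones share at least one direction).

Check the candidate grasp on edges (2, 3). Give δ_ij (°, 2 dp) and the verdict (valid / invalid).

δ = 130.84°, invalid

α = atan 0.7 = 34.99°;  2α = 69.98°
edge 2: e_2 = (-1.47, +1.62);  n_2 = (+0.7406, +0.6720)
edge 3: e_3 = (-1.66, -0.04);  n_3 = (-0.0241, +0.9997)
∠(n_2, n_3) = 49.16°
δ = |180° − 49.16°| = 130.84°
130.84° > 2α = 69.98°  →  invalid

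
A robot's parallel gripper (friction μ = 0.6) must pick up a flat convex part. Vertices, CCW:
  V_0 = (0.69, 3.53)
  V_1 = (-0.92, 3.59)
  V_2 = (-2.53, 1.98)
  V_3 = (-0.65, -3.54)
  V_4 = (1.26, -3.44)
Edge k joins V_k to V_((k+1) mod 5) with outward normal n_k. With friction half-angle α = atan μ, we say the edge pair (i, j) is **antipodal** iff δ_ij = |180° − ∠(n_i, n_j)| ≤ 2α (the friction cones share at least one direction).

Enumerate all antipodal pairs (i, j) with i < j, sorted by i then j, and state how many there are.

count = 4; pairs: (0,3), (1,3), (1,4), (2,4)

α = atan 0.6 = 30.96°;  2α = 61.93°
n_0 = (+0.0372, +0.9993)
n_1 = (-0.7071, +0.7071)
n_2 = (-0.9466, -0.3224)
n_3 = (+0.0523, -0.9986)
n_4 = (+0.9967, +0.0815)
  (0,1): δ = 132.87°  ·
  (0,2): δ = 69.06°  ·
  (0,3): δ = 5.13°  ✓
  (0,4): δ = 96.81°  ·
  (1,2): δ = 116.19°  ·
  (1,3): δ = 42.00°  ✓
  (1,4): δ = 49.68°  ✓
  (2,3): δ = 105.81°  ·
  (2,4): δ = 14.13°  ✓
  (3,4): δ = 88.32°  ·
antipodal pairs: 4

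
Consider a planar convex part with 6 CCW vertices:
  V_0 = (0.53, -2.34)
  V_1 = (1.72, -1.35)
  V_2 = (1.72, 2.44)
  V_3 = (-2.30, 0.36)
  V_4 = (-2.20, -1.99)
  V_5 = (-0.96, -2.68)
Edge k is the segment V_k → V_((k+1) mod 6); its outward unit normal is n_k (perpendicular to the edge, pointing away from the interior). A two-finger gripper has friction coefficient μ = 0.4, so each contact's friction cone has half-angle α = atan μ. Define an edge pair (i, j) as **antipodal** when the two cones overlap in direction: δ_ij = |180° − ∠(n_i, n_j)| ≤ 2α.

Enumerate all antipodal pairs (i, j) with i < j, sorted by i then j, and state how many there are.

α = atan 0.4 = 21.80°;  2α = 43.60°
n_0 = (+0.6395, -0.7688)
n_1 = (+1.0000, -0.0000)
n_2 = (-0.4595, +0.8882)
n_3 = (-0.9991, -0.0425)
n_4 = (-0.4862, -0.8738)
n_5 = (+0.2225, -0.9749)
  (0,1): δ = 129.76°  ·
  (0,2): δ = 12.40°  ✓
  (0,3): δ = 52.68°  ·
  (0,4): δ = 111.15°  ·
  (0,5): δ = 153.10°  ·
  (1,2): δ = 62.64°  ·
  (1,3): δ = 2.44°  ✓
  (1,4): δ = 60.91°  ·
  (1,5): δ = 102.85°  ·
  (2,3): δ = 114.92°  ·
  (2,4): δ = 56.45°  ·
  (2,5): δ = 14.50°  ✓
  (3,4): δ = 121.53°  ·
  (3,5): δ = 79.58°  ·
  (4,5): δ = 138.05°  ·
antipodal pairs: 3

count = 3; pairs: (0,2), (1,3), (2,5)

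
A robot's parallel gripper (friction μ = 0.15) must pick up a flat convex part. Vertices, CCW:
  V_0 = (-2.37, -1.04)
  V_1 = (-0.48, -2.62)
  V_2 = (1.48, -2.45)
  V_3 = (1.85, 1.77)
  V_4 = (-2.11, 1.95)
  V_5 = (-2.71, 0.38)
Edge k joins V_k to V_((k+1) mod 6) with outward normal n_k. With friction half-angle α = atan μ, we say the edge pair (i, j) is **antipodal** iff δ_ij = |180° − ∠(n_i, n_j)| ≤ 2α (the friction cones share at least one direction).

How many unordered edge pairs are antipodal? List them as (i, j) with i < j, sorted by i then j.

count = 2; pairs: (1,3), (2,4)

α = atan 0.15 = 8.53°;  2α = 17.06°
n_0 = (-0.6414, -0.7672)
n_1 = (+0.0864, -0.9963)
n_2 = (+0.9962, -0.0873)
n_3 = (+0.0454, +0.9990)
n_4 = (-0.9341, +0.3570)
n_5 = (-0.9725, -0.2329)
  (0,1): δ = 135.15°  ·
  (0,2): δ = 55.12°  ·
  (0,3): δ = 37.29°  ·
  (0,4): δ = 108.98°  ·
  (0,5): δ = 143.36°  ·
  (1,2): δ = 99.97°  ·
  (1,3): δ = 7.56°  ✓
  (1,4): δ = 64.13°  ·
  (1,5): δ = 98.51°  ·
  (2,3): δ = 87.59°  ·
  (2,4): δ = 15.90°  ✓
  (2,5): δ = 18.48°  ·
  (3,4): δ = 108.31°  ·
  (3,5): δ = 73.93°  ·
  (4,5): δ = 145.62°  ·
antipodal pairs: 2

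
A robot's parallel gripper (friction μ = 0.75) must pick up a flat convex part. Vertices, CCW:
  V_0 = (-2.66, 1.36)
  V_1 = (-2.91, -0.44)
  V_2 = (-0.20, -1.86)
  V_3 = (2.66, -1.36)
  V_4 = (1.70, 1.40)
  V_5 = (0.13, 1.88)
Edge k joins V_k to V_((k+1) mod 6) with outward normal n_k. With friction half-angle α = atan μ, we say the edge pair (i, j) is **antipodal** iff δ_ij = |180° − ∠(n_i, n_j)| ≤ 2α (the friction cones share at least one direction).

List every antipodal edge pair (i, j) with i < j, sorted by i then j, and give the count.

count = 7; pairs: (0,2), (0,3), (1,3), (1,4), (1,5), (2,4), (2,5)

α = atan 0.75 = 36.87°;  2α = 73.74°
n_0 = (-0.9905, +0.1376)
n_1 = (-0.4641, -0.8858)
n_2 = (+0.1722, -0.9851)
n_3 = (+0.9445, +0.3285)
n_4 = (+0.2924, +0.9563)
n_5 = (-0.1832, +0.9831)
  (0,1): δ = 109.75°  ·
  (0,2): δ = 72.18°  ✓
  (0,3): δ = 27.09°  ✓
  (0,4): δ = 80.91°  ·
  (0,5): δ = 108.46°  ·
  (1,2): δ = 142.43°  ·
  (1,3): δ = 43.17°  ✓
  (1,4): δ = 10.65°  ✓
  (1,5): δ = 38.21°  ✓
  (2,3): δ = 80.74°  ·
  (2,4): δ = 26.92°  ✓
  (2,5): δ = 0.64°  ✓
  (3,4): δ = 126.18°  ·
  (3,5): δ = 98.62°  ·
  (4,5): δ = 152.44°  ·
antipodal pairs: 7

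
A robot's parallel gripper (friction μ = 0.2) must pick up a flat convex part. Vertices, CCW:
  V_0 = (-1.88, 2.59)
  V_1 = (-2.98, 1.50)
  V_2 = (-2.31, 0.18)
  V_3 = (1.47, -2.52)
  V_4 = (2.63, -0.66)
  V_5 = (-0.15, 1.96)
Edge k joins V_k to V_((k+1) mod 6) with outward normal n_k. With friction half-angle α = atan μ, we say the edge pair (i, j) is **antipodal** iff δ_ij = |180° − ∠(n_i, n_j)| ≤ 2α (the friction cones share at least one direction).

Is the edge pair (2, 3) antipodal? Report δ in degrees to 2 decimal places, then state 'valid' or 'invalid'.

δ = 86.41°, invalid

α = atan 0.2 = 11.31°;  2α = 22.62°
edge 2: e_2 = (+3.78, -2.70);  n_2 = (-0.5812, -0.8137)
edge 3: e_3 = (+1.16, +1.86);  n_3 = (+0.8485, -0.5292)
∠(n_2, n_3) = 93.59°
δ = |180° − 93.59°| = 86.41°
86.41° > 2α = 22.62°  →  invalid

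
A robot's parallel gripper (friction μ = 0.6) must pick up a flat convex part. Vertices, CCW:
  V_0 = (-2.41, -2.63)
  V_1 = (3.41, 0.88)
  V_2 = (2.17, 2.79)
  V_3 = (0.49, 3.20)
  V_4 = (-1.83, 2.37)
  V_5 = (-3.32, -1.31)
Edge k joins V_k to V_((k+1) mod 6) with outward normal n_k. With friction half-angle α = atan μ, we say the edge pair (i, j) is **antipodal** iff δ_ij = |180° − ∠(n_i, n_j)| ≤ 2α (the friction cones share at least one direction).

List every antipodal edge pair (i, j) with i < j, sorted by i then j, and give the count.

count = 6; pairs: (0,2), (0,3), (0,4), (1,4), (1,5), (2,5)

α = atan 0.6 = 30.96°;  2α = 61.93°
n_0 = (+0.5164, -0.8563)
n_1 = (+0.8387, +0.5445)
n_2 = (+0.2371, +0.9715)
n_3 = (-0.3369, +0.9416)
n_4 = (-0.9269, +0.3753)
n_5 = (-0.8233, -0.5676)
  (0,1): δ = 88.10°  ·
  (0,2): δ = 44.81°  ✓
  (0,3): δ = 11.41°  ✓
  (0,4): δ = 36.86°  ✓
  (0,5): δ = 93.49°  ·
  (1,2): δ = 136.71°  ·
  (1,3): δ = 103.31°  ·
  (1,4): δ = 55.03°  ✓
  (1,5): δ = 1.59°  ✓
  (2,3): δ = 146.60°  ·
  (2,4): δ = 98.33°  ·
  (2,5): δ = 41.70°  ✓
  (3,4): δ = 131.73°  ·
  (3,5): δ = 75.10°  ·
  (4,5): δ = 123.38°  ·
antipodal pairs: 6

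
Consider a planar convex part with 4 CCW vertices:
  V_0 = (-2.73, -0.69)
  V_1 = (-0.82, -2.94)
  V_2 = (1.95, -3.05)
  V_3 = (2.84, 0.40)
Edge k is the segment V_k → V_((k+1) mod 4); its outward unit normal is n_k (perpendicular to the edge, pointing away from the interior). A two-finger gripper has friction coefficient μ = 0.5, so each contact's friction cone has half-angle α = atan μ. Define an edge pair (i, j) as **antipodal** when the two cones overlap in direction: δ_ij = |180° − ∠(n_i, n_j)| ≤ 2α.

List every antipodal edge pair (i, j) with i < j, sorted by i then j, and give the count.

α = atan 0.5 = 26.57°;  2α = 53.13°
n_0 = (-0.7624, -0.6472)
n_1 = (-0.0397, -0.9992)
n_2 = (+0.9683, -0.2498)
n_3 = (-0.1920, +0.9814)
  (0,1): δ = 132.60°  ·
  (0,2): δ = 54.79°  ·
  (0,3): δ = 60.74°  ·
  (1,2): δ = 102.19°  ·
  (1,3): δ = 13.35°  ✓
  (2,3): δ = 64.46°  ·
antipodal pairs: 1

count = 1; pairs: (1,3)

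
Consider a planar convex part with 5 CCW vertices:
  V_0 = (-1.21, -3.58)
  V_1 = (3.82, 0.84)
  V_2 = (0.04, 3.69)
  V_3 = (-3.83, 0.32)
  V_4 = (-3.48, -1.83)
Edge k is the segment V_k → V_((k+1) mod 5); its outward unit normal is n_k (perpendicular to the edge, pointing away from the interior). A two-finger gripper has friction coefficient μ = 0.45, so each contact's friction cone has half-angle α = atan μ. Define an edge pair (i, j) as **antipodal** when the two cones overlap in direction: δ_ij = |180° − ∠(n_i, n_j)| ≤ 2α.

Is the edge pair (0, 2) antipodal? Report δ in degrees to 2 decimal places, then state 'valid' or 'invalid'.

α = atan 0.45 = 24.23°;  2α = 48.46°
edge 0: e_0 = (+5.03, +4.42);  n_0 = (+0.6601, -0.7512)
edge 2: e_2 = (-3.87, -3.37);  n_2 = (-0.6567, +0.7541)
∠(n_0, n_2) = 179.74°
δ = |180° − 179.74°| = 0.26°
0.26° ≤ 2α = 48.46°  →  valid

δ = 0.26°, valid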